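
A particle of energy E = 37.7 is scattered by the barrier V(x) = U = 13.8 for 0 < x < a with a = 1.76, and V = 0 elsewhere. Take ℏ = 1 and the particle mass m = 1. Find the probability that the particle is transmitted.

T = 0.992

Above the barrier the interior wavenumber is k₂ = √(2m(E − U))/ℏ = 6.914, giving phase k₂a = 12.17.
Matching at both interfaces gives T⁻¹ = 1 + U² sin²(k₂a) / [4E(E − U)] = 1.008, hence T = 0.992.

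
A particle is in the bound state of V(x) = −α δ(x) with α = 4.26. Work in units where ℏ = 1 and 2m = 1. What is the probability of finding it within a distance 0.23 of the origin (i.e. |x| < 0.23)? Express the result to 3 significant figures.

P = 0.625

The normalised bound state is ψ = √κ e^{−κ|x|} with κ = mα/ℏ² = 2.130.
P(|x| < d) = ∫_{−d}^{d} κ e^{−2κ|x|} dx = 1 − e^{−2κd} = 1 − e^{−0.9798} = 0.6246.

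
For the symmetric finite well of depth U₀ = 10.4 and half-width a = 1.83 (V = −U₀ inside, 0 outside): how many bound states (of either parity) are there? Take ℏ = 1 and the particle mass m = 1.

The dimensionless depth is z₀ = a√(2mU₀)/ℏ = 1.83 × √(20.80) = 8.346.
The even/odd transcendental equations gain one root per π/2 in z₀, giving N = 1 + ⌊2z₀/π⌋ = 1 + ⌊5.313⌋ = 6.

N = 6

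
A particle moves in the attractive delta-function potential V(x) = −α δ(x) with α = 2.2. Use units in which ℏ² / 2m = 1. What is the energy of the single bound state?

E = -1.21

The bound state is ψ(x) = √κ e^{−κ|x|}. The derivative jump ψ'(0⁺) − ψ'(0⁻) = −(2mα/ℏ²)ψ(0) fixes κ = mα/ℏ² = 1.100.
Then E = −ℏ²κ²/(2m) = −mα²/(2ℏ²) = -1.210.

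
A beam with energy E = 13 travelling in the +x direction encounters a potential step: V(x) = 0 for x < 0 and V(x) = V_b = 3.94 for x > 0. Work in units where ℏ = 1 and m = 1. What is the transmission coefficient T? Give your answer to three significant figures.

On each side the TISE gives plane waves with k = √(2m(E − V))/ℏ: k₁ = √(2·1·13) = 5.099, k₂ = √(2·1·9.06) = 4.257.
Continuity of ψ and ψ′ at the step yields the reflection amplitude r = (k₁ − k₂)/(k₁ + k₂) = 0.09003; thus R = |r|² = 0.008105, T = 0.9919.

T = 0.992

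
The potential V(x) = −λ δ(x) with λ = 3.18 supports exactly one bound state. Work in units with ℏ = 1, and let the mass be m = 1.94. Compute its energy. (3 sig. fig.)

For x ≠ 0 the bound state is ψ ∝ e^{−κ|x|}; integrating the TISE across the delta gives the cusp condition 2κ = 2mλ/ℏ², so κ = 6.169.
Then E = −ℏ²κ²/(2m) = −mλ²/(2ℏ²) = -9.809.

E = -9.81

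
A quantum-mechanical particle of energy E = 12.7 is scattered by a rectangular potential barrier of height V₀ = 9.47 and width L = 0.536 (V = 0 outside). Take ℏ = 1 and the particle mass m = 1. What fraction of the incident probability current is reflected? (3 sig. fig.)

R = 0.343

Above the barrier the interior wavenumber is k₂ = √(2m(E − V₀))/ℏ = 2.542, giving phase k₂L = 1.362.
T = [1 + V₀² sin²(k₂L) / (4E(E − V₀))]⁻¹ = 1/1.523 = 0.657.
R = 1 − T = 0.343.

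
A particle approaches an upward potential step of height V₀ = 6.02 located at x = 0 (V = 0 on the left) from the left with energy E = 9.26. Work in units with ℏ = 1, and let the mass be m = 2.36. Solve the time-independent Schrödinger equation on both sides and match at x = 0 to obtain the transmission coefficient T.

The wavenumbers are k₁ = √(2mE)/ℏ = 6.611 on the left and k₂ = √(2m(E − V₀))/ℏ = 3.911 on the right.
Matching ψ and ψ′ at x = 0 gives r = (k₁ − k₂)/(k₁ + k₂), so R = r² = 0.06588 and T = 1 − R = 0.9341.

T = 0.934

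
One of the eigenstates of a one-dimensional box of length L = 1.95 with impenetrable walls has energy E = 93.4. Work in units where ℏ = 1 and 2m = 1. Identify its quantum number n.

From E_n = n²π²ℏ²/(2mL²) invert to n = √(2mL²E)/(πℏ).
n = (1.95/π) × √(2 × 0.5 × 93.4) = 5.999 → n = 6.

n = 6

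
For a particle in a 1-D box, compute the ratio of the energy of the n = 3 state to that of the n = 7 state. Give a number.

Since E_n ∝ n², the ratio is (3/7)² = 0.183673.

0.183673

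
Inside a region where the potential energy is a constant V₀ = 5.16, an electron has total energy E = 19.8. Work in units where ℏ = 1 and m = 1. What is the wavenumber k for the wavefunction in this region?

With E > V₀ the solution is oscillatory, ψ ∝ e^{±ikx} with k = √(2m(E − V₀))/ℏ.
k = √(2 × 1 × 14.64) = 5.411.

k = 5.41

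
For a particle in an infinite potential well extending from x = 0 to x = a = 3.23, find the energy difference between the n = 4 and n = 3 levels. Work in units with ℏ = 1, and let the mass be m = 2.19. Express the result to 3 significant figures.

ΔE = 1.51

E_n = n²π²ℏ²/(2ma²), so ΔE = (4² − 3²) π²ℏ²/(2ma²).
ΔE = 7 × π² / (2 × 2.19 × 3.23²) = 1.512.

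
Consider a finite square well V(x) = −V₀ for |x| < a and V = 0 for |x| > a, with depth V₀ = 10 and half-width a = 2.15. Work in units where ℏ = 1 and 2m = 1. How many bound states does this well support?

N = 5

The dimensionless depth is z₀ = a√(2mV₀)/ℏ = 2.15 × √(10.00) = 6.799.
A new bound state (alternating even/odd) appears each time z₀ passes a multiple of π/2, so N = ⌊2z₀/π⌋ + 1 = ⌊4.328⌋ + 1 = 5.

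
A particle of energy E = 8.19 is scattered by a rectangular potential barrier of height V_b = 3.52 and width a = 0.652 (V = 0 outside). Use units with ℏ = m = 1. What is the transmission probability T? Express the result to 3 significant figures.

E > V_b: inside the barrier k₂ = √(2m(E − V_b))/ℏ = 3.056, k₂a = 1.993.
T = [1 + V_b² sin²(k₂a) / (4E(E − V_b))]⁻¹ = 1/1.067 = 0.937.

T = 0.937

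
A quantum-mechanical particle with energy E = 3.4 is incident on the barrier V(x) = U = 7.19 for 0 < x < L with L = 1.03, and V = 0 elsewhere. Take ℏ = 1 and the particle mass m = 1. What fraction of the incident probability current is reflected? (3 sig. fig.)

E < U: inside the barrier ψ ∝ e^{±κx} with κ = √(2m(U − E))/ℏ = 2.753.
κL = 2.836, sinh(κL) = 8.492.
The exact tunnelling result is T⁻¹ = 1 + U² sinh²(κL) / [4E(U − E)] = 73.33, so T = 0.0136.
R = 1 − T = 0.986.

R = 0.986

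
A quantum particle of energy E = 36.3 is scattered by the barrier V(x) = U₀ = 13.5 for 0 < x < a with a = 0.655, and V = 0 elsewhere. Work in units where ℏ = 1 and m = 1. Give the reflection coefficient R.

Above the barrier the interior wavenumber is k₂ = √(2m(E − U₀))/ℏ = 6.753, giving phase k₂a = 4.423.
T = [1 + U₀² sin²(k₂a) / (4E(E − U₀))]⁻¹ = 1/1.051 = 0.952.
R = 1 − T = 0.0481.

R = 0.0481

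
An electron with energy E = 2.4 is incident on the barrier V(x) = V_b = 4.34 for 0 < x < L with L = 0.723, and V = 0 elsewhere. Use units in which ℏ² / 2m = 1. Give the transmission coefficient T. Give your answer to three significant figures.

E < V_b: inside the barrier ψ ∝ e^{±κx} with κ = √(2m(V_b − E))/ℏ = 1.393.
κL = 1.007, sinh(κL) = 1.186.
Matching ψ, ψ′ at both faces gives T = [1 + V_b² sinh²(κL) / (4E(V_b − E))]⁻¹ = 1/2.423 = 0.413.

T = 0.413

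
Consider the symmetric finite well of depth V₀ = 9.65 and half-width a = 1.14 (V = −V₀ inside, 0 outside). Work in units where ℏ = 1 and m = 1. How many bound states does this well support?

N = 4

The dimensionless depth is z₀ = a√(2mV₀)/ℏ = 1.14 × √(19.30) = 5.008.
A new bound state (alternating even/odd) appears each time z₀ passes a multiple of π/2, so N = ⌊2z₀/π⌋ + 1 = ⌊3.188⌋ + 1 = 4.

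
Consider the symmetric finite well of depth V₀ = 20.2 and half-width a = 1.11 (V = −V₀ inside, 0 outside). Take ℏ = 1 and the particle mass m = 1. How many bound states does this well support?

N = 5

Define the well-strength parameter z₀ = (a/ℏ)√(2mV₀) = 1.11 × √(2·1·20.2) = 7.055.
A new bound state (alternating even/odd) appears each time z₀ passes a multiple of π/2, so N = ⌊2z₀/π⌋ + 1 = ⌊4.492⌋ + 1 = 5.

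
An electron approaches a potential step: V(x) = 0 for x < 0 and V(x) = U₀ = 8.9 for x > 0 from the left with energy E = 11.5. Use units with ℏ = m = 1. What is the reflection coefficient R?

The wavenumbers are k₁ = √(2mE)/ℏ = 4.796 on the left and k₂ = √(2m(E − U₀))/ℏ = 2.280 on the right.
Matching ψ and ψ′ at x = 0 gives r = (k₁ − k₂)/(k₁ + k₂), so R = r² = 0.1264 and T = 1 − R = 0.8736.

R = 0.126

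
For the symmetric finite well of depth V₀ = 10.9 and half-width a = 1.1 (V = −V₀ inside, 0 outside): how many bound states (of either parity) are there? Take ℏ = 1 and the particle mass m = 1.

The dimensionless depth is z₀ = a√(2mV₀)/ℏ = 1.1 × √(21.80) = 5.136.
A new bound state (alternating even/odd) appears each time z₀ passes a multiple of π/2, so N = ⌊2z₀/π⌋ + 1 = ⌊3.270⌋ + 1 = 4.

N = 4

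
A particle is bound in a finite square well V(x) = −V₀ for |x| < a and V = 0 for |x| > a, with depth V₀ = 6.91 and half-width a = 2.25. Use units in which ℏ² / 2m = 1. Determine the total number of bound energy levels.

The dimensionless depth is z₀ = a√(2mV₀)/ℏ = 2.25 × √(6.910) = 5.915.
The even/odd transcendental equations gain one root per π/2 in z₀, giving N = 1 + ⌊2z₀/π⌋ = 1 + ⌊3.765⌋ = 4.

N = 4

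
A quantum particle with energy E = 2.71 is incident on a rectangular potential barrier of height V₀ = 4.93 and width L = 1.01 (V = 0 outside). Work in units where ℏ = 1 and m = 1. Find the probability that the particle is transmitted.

T = 0.0546

Since E < V₀ the interior solution is evanescent with decay constant κ = √(2m(V₀ − E))/ℏ = 2.107.
κL = 2.128, sinh(κL) = 4.140.
Matching ψ, ψ′ at both faces gives T = [1 + V₀² sinh²(κL) / (4E(V₀ − E))]⁻¹ = 1/18.31 = 0.0546.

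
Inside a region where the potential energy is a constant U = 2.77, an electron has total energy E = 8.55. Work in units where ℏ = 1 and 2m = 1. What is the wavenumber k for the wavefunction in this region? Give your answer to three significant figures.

With E > U the solution is oscillatory, ψ ∝ e^{±ikx} with k = √(2m(E − U))/ℏ.
k = √(2 × 0.5 × 5.78) = 2.404.

k = 2.40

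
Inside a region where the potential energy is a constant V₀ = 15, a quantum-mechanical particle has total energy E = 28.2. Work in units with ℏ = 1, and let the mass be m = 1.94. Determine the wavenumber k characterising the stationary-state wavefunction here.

k = 7.16

With E > V₀ the solution is oscillatory, ψ ∝ e^{±ikx} with k = √(2m(E − V₀))/ℏ.
k = √(2 × 1.94 × 13.2) = 7.157.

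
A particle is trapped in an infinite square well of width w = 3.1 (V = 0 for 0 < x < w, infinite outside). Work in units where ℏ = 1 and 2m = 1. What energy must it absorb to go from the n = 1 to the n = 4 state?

ΔE = 15.4

E_n = n²π²ℏ²/(2mw²), so ΔE = (4² − 1²) π²ℏ²/(2mw²).
ΔE = 15 × π² / (2 × 0.5 × 3.1²) = 15.41.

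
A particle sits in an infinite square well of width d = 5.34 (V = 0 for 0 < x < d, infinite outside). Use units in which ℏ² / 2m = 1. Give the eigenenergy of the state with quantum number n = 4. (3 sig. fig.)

E = 5.54

Requiring ψ(0) = ψ(d) = 0 quantises k = nπ/d, hence E_n = ℏ²k²/2m = n²π²ℏ²/(2md²).
E_4 = 4² × π² / (2 × 0.5 × 5.34²) = 5.538.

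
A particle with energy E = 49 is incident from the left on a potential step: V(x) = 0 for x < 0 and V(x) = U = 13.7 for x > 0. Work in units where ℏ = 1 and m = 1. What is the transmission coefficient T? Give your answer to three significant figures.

T = 0.993

On each side the TISE gives plane waves with k = √(2m(E − V))/ℏ: k₁ = √(2·1·49) = 9.899, k₂ = √(2·1·35.3) = 8.402.
Continuity of ψ and ψ′ at the step yields the reflection amplitude r = (k₁ − k₂)/(k₁ + k₂) = 0.08180; thus R = |r|² = 0.006691, T = 0.9933.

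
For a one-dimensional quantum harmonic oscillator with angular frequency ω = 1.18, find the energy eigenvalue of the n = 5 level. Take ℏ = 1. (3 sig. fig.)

E = 6.49

The oscillator eigenvalues are E_n = ℏω(n + ½), so E_5 = 1.18 × 5.5 = 6.490.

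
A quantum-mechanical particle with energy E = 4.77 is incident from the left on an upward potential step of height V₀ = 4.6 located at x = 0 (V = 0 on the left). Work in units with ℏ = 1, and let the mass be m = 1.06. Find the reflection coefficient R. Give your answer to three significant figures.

The wavenumbers are k₁ = √(2mE)/ℏ = 3.180 on the left and k₂ = √(2m(E − V₀))/ℏ = 0.6003 on the right.
Matching ψ and ψ′ at x = 0 gives r = (k₁ − k₂)/(k₁ + k₂), so R = r² = 0.4657 and T = 1 − R = 0.5343.

R = 0.466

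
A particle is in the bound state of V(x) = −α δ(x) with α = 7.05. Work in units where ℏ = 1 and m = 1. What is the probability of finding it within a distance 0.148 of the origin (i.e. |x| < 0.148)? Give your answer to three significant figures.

The normalised bound state is ψ = √κ e^{−κ|x|} with κ = mα/ℏ² = 7.050.
P(|x| < d) = ∫_{−d}^{d} κ e^{−2κ|x|} dx = 1 − e^{−2κd} = 1 − e^{−2.087} = 0.8759.

P = 0.876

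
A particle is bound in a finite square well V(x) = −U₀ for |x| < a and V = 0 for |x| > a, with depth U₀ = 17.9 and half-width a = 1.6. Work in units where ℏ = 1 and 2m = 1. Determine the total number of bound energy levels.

Define the well-strength parameter z₀ = (a/ℏ)√(2mU₀) = 1.6 × √(2·0.5·17.9) = 6.769.
The even/odd transcendental equations gain one root per π/2 in z₀, giving N = 1 + ⌊2z₀/π⌋ = 1 + ⌊4.309⌋ = 5.

N = 5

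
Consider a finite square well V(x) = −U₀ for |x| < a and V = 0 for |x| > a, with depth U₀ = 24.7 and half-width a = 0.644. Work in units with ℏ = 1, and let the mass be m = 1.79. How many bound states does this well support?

The dimensionless depth is z₀ = a√(2mU₀)/ℏ = 0.644 × √(88.43) = 6.056.
A new bound state (alternating even/odd) appears each time z₀ passes a multiple of π/2, so N = ⌊2z₀/π⌋ + 1 = ⌊3.855⌋ + 1 = 4.

N = 4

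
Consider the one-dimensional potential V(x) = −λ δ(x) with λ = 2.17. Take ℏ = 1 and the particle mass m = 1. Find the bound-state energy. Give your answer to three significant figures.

E = -2.35

The bound state is ψ(x) = √κ e^{−κ|x|}. The derivative jump ψ'(0⁺) − ψ'(0⁻) = −(2mλ/ℏ²)ψ(0) fixes κ = mλ/ℏ² = 2.170.
Then E = −ℏ²κ²/(2m) = −mλ²/(2ℏ²) = -2.354.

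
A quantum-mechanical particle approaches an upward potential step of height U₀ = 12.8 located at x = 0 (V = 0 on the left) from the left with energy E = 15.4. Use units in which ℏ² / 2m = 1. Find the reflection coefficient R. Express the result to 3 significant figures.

R = 0.174

On each side the TISE gives plane waves with k = √(2m(E − V))/ℏ: k₁ = √(2·½·15.4) = 3.924, k₂ = √(2·½·2.6) = 1.612.
Continuity of ψ and ψ′ at the step yields the reflection amplitude r = (k₁ − k₂)/(k₁ + k₂) = 0.4175; thus R = |r|² = 0.1743, T = 0.8257.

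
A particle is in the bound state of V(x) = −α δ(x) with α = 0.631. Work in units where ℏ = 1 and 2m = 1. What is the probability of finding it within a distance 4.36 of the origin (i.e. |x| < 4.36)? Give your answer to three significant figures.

The normalised bound state is ψ = √κ e^{−κ|x|} with κ = mα/ℏ² = 0.3155.
P(|x| < d) = ∫_{−d}^{d} κ e^{−2κ|x|} dx = 1 − e^{−2κd} = 1 − e^{−2.751} = 0.9361.

P = 0.936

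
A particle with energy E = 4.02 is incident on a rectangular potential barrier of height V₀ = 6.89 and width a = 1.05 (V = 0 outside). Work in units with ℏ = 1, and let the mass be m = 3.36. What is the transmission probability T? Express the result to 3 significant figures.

T = 0.000384

E < V₀: inside the barrier ψ ∝ e^{±κx} with κ = √(2m(V₀ − E))/ℏ = 4.392.
κa = 4.611, sinh(κa) = 50.30.
Matching ψ, ψ′ at both faces gives T = [1 + V₀² sinh²(κa) / (4E(V₀ − E))]⁻¹ = 1/2603 = 0.000384.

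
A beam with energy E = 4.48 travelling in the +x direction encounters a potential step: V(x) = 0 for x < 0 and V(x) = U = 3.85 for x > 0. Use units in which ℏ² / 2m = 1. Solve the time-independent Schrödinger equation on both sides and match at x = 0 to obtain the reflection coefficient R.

On each side the TISE gives plane waves with k = √(2m(E − V))/ℏ: k₁ = √(2·½·4.48) = 2.117, k₂ = √(2·½·0.63) = 0.7937.
Matching ψ and ψ′ at x = 0 gives r = (k₁ − k₂)/(k₁ + k₂), so R = r² = 0.2066 and T = 1 − R = 0.7934.

R = 0.207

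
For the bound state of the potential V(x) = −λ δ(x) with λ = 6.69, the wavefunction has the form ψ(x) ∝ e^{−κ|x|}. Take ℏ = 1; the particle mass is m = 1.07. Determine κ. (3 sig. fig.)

Integrating the TISE across x = 0 gives the cusp condition ψ'(0⁺) − ψ'(0⁻) = −(2mλ/ℏ²)ψ(0).
With ψ ∝ e^{−κ|x|} this yields −2κ = −2mλ/ℏ², so κ = mλ/ℏ² = 7.158.

κ = 7.16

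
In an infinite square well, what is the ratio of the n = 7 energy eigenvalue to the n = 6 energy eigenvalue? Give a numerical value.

1.36111

E_n = n²π²ℏ²/(2mL²) so the ratio is n₂²/n₁² = 49/36 = 1.36111.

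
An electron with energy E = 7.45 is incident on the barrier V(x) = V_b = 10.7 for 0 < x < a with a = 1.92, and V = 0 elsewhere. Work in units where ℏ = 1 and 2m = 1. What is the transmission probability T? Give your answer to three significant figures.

T = 0.00333

E < V_b: inside the barrier ψ ∝ e^{±κx} with κ = √(2m(V_b − E))/ℏ = 1.803.
κa = 3.461, sinh(κa) = 15.91.
Matching ψ, ψ′ at both faces gives T = [1 + V_b² sinh²(κa) / (4E(V_b − E))]⁻¹ = 1/300.4 = 0.00333.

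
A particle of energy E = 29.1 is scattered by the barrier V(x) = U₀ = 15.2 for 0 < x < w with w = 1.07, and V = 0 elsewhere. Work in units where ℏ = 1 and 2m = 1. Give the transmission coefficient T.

E > U₀: inside the barrier k₂ = √(2m(E − U₀))/ℏ = 3.728, k₂w = 3.989.
T = [1 + U₀² sin²(k₂w) / (4E(E − U₀))]⁻¹ = 1/1.080 = 0.926.

T = 0.926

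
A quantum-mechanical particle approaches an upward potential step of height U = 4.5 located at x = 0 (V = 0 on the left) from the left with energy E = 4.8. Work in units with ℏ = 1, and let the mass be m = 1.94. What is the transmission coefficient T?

T = 0.640

The wavenumbers are k₁ = √(2mE)/ℏ = 4.316 on the left and k₂ = √(2m(E − U))/ℏ = 1.079 on the right.
Matching ψ and ψ′ at x = 0 gives r = (k₁ − k₂)/(k₁ + k₂), so R = r² = 0.3600 and T = 1 − R = 0.6400.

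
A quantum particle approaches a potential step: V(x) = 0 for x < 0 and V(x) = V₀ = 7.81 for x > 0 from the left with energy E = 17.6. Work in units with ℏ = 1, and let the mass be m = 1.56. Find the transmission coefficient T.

On each side the TISE gives plane waves with k = √(2m(E − V))/ℏ: k₁ = √(2·1.56·17.6) = 7.410, k₂ = √(2·1.56·9.79) = 5.527.
Continuity of ψ and ψ′ at the step yields the reflection amplitude r = (k₁ − k₂)/(k₁ + k₂) = 0.1456; thus R = |r|² = 0.02120, T = 0.9788.

T = 0.979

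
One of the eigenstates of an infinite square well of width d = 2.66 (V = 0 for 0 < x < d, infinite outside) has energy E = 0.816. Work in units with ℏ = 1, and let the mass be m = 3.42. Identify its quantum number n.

n = 2

For an infinite well E_n = n²π²ℏ²/(2md²), so n = (d/πℏ)√(2mE).
n = (2.66/π) × √(2 × 3.42 × 0.816) = 2.000 → n = 2.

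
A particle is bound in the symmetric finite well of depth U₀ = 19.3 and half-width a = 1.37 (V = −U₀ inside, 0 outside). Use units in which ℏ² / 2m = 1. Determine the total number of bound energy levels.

N = 4

Define the well-strength parameter z₀ = (a/ℏ)√(2mU₀) = 1.37 × √(2·0.5·19.3) = 6.019.
The even/odd transcendental equations gain one root per π/2 in z₀, giving N = 1 + ⌊2z₀/π⌋ = 1 + ⌊3.832⌋ = 4.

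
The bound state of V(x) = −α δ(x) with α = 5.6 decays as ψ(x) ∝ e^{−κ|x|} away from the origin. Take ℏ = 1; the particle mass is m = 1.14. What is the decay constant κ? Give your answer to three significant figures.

Integrate −(ℏ²/2m)ψ'' − αδ(x)ψ = Eψ from −ε to +ε: the ψ'' term gives ψ'(0⁺) − ψ'(0⁻) and the δ term gives −(2mα/ℏ²)ψ(0).
With ψ ∝ e^{−κ|x|} this yields −2κ = −2mα/ℏ², so κ = mα/ℏ² = 6.384.

κ = 6.38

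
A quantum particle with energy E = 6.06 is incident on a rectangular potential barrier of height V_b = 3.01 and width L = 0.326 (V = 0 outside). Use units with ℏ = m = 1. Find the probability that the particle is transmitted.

T = 0.940

E > V_b: inside the barrier k₂ = √(2m(E − V_b))/ℏ = 2.470, k₂L = 0.8052.
T = [1 + V_b² sin²(k₂L) / (4E(E − V_b))]⁻¹ = 1/1.064 = 0.940.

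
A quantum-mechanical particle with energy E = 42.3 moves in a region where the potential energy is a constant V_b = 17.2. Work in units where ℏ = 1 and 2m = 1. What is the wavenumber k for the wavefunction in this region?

k = 5.01

With E > V_b the solution is oscillatory, ψ ∝ e^{±ikx} with k = √(2m(E − V_b))/ℏ.
k = √(2 × 0.5 × 25.1) = 5.010.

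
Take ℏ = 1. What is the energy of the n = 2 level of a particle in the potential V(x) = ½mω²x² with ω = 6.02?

E = 15.1

Using E_n = (n + ½)ℏω: E_2 = 2.5 × 6.02 = 15.05.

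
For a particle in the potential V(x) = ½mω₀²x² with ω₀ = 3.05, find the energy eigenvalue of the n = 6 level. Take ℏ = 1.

E = 19.8

The oscillator eigenvalues are E_n = ℏω₀(n + ½), so E_6 = 3.05 × 6.5 = 19.83.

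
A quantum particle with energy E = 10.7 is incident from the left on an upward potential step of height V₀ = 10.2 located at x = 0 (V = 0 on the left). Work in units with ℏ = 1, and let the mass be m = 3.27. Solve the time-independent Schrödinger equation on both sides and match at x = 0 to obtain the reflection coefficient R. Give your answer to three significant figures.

The wavenumbers are k₁ = √(2mE)/ℏ = 8.365 on the left and k₂ = √(2m(E − V₀))/ℏ = 1.808 on the right.
Continuity of ψ and ψ′ at the step yields the reflection amplitude r = (k₁ − k₂)/(k₁ + k₂) = 0.6445; thus R = |r|² = 0.4154, T = 0.5846.

R = 0.415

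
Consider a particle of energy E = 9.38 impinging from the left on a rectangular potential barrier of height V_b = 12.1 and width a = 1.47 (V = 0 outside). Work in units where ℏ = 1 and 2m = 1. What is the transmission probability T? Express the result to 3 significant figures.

T = 0.0217

Since E < V_b the interior solution is evanescent with decay constant κ = √(2m(V_b − E))/ℏ = 1.649.
κa = 2.424, sinh(κa) = 5.603.
The exact tunnelling result is T⁻¹ = 1 + V_b² sinh²(κa) / [4E(V_b − E)] = 46.04, so T = 0.0217.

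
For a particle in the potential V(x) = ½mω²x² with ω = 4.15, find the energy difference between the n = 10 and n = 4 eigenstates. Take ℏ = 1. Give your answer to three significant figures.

ΔE = 24.9

E_n = ℏω(n + ½), so ΔE = (10 − 4) ℏω = 6 × 4.15 = 24.90.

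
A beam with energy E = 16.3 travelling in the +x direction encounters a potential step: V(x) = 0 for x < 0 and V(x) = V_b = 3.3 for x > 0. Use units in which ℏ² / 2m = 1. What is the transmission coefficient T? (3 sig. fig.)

The wavenumbers are k₁ = √(2mE)/ℏ = 4.037 on the left and k₂ = √(2m(E − V_b))/ℏ = 3.606 on the right.
Continuity of ψ and ψ′ at the step yields the reflection amplitude r = (k₁ − k₂)/(k₁ + k₂) = 0.05649; thus R = |r|² = 0.003192, T = 0.9968.

T = 0.997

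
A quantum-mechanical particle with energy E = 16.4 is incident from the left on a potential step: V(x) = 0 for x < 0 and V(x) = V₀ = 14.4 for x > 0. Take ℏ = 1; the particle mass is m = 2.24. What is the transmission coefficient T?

T = 0.767

The wavenumbers are k₁ = √(2mE)/ℏ = 8.572 on the left and k₂ = √(2m(E − V₀))/ℏ = 2.993 on the right.
Matching ψ and ψ′ at x = 0 gives r = (k₁ − k₂)/(k₁ + k₂), so R = r² = 0.2327 and T = 1 − R = 0.7673.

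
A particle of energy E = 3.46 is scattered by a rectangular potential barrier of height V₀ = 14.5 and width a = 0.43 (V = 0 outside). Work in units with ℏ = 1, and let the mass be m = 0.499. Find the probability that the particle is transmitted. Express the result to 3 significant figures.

E < V₀: inside the barrier ψ ∝ e^{±κx} with κ = √(2m(V₀ − E))/ℏ = 3.319.
κa = 1.427, sinh(κa) = 1.964.
The exact tunnelling result is T⁻¹ = 1 + V₀² sinh²(κa) / [4E(V₀ − E)] = 6.306, so T = 0.159.

T = 0.159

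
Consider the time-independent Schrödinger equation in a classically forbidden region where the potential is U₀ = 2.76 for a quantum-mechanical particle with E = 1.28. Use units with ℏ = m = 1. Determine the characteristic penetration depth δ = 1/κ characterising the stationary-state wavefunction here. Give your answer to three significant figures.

δ = 0.581

Since E < U₀ the TISE in this region is ψ'' = κ²ψ with κ = √(2m(U₀ − E))/ℏ.
κ = √(2 × 1 × 1.48) = 1.720. The penetration depth is δ = 1/κ = 0.581.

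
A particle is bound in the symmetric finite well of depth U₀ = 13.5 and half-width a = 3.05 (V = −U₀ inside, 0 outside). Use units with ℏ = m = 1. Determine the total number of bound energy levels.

N = 11

The dimensionless depth is z₀ = a√(2mU₀)/ℏ = 3.05 × √(27.00) = 15.85.
A new bound state (alternating even/odd) appears each time z₀ passes a multiple of π/2, so N = ⌊2z₀/π⌋ + 1 = ⌊10.09⌋ + 1 = 11.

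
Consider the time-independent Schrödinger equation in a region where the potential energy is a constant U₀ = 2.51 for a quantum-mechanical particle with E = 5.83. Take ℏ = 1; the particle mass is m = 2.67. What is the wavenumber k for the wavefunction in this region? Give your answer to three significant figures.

k = 4.21

With E > U₀ the solution is oscillatory, ψ ∝ e^{±ikx} with k = √(2m(E − U₀))/ℏ.
k = √(2 × 2.67 × 3.32) = 4.211.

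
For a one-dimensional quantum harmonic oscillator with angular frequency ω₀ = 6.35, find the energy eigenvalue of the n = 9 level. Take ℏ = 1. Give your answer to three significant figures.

E = 60.3

Using E_n = (n + ½)ℏω₀: E_9 = 9.5 × 6.35 = 60.33.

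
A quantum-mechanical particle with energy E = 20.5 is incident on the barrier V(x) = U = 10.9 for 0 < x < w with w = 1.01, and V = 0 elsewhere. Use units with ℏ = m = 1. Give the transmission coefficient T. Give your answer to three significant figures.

Above the barrier the interior wavenumber is k₂ = √(2m(E − U))/ℏ = 4.382, giving phase k₂w = 4.426.
Matching at both interfaces gives T⁻¹ = 1 + U² sin²(k₂w) / [4E(E − U)] = 1.139, hence T = 0.878.

T = 0.878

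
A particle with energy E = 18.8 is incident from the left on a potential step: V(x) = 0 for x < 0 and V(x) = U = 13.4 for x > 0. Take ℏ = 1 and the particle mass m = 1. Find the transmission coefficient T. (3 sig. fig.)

T = 0.909

The wavenumbers are k₁ = √(2mE)/ℏ = 6.132 on the left and k₂ = √(2m(E − U))/ℏ = 3.286 on the right.
Matching ψ and ψ′ at x = 0 gives r = (k₁ − k₂)/(k₁ + k₂), so R = r² = 0.09128 and T = 1 − R = 0.9087.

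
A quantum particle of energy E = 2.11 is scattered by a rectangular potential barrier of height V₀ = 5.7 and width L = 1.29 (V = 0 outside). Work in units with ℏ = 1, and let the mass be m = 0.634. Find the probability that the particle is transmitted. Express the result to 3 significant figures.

T = 0.0151

Since E < V₀ the interior solution is evanescent with decay constant κ = √(2m(V₀ − E))/ℏ = 2.134.
κL = 2.752, sinh(κL) = 7.807.
The exact tunnelling result is T⁻¹ = 1 + V₀² sinh²(κL) / [4E(V₀ − E)] = 66.36, so T = 0.0151.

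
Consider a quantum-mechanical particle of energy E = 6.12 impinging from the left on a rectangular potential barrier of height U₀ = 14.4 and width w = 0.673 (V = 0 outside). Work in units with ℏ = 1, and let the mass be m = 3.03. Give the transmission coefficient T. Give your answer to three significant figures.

T = 0.000283

Since E < U₀ the interior solution is evanescent with decay constant κ = √(2m(U₀ − E))/ℏ = 7.084.
κw = 4.767, sinh(κw) = 58.79.
Matching ψ, ψ′ at both faces gives T = [1 + U₀² sinh²(κw) / (4E(U₀ − E))]⁻¹ = 1/3537 = 0.000283.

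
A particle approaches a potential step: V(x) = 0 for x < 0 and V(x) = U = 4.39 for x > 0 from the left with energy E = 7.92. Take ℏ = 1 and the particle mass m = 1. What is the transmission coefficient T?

T = 0.960

On each side the TISE gives plane waves with k = √(2m(E − V))/ℏ: k₁ = √(2·1·7.92) = 3.980, k₂ = √(2·1·3.53) = 2.657.
Matching ψ and ψ′ at x = 0 gives r = (k₁ − k₂)/(k₁ + k₂), so R = r² = 0.03973 and T = 1 − R = 0.9603.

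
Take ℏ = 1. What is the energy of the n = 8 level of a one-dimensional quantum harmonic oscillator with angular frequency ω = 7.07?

E = 60.1

Using E_n = (n + ½)ℏω: E_8 = 8.5 × 7.07 = 60.10.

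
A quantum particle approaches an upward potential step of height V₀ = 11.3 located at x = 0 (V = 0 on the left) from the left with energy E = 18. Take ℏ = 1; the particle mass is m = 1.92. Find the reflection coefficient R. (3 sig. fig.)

On each side the TISE gives plane waves with k = √(2m(E − V))/ℏ: k₁ = √(2·1.92·18) = 8.314, k₂ = √(2·1.92·6.7) = 5.072.
Matching ψ and ψ′ at x = 0 gives r = (k₁ − k₂)/(k₁ + k₂), so R = r² = 0.05864 and T = 1 − R = 0.9414.

R = 0.0586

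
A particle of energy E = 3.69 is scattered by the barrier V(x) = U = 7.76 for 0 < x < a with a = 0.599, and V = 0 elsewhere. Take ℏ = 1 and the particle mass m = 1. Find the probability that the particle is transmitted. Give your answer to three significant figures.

T = 0.123

Since E < U the interior solution is evanescent with decay constant κ = √(2m(U − E))/ℏ = 2.853.
κa = 1.709, sinh(κa) = 2.671.
Matching ψ, ψ′ at both faces gives T = [1 + U² sinh²(κa) / (4E(U − E))]⁻¹ = 1/8.152 = 0.123.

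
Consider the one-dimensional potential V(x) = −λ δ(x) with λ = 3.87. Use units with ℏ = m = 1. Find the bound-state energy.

E = -7.49

For x ≠ 0 the bound state is ψ ∝ e^{−κ|x|}; integrating the TISE across the delta gives the cusp condition 2κ = 2mλ/ℏ², so κ = 3.870.
Then E = −ℏ²κ²/(2m) = −mλ²/(2ℏ²) = -7.488.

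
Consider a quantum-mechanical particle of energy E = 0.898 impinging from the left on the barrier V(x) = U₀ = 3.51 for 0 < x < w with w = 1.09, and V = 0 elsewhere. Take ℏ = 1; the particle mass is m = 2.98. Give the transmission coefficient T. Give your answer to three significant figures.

Since E < U₀ the interior solution is evanescent with decay constant κ = √(2m(U₀ − E))/ℏ = 3.946.
κw = 4.301, sinh(κw) = 36.87.
The exact tunnelling result is T⁻¹ = 1 + U₀² sinh²(κw) / [4E(U₀ − E)] = 1786, so T = 0.000560.

T = 0.000560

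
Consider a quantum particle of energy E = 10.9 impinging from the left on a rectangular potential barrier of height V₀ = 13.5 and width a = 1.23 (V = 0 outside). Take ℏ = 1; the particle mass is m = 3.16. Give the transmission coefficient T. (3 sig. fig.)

T = 0.000116

Since E < V₀ the interior solution is evanescent with decay constant κ = √(2m(V₀ − E))/ℏ = 4.054.
κa = 4.986, sinh(κa) = 73.17.
Matching ψ, ψ′ at both faces gives T = [1 + V₀² sinh²(κa) / (4E(V₀ − E))]⁻¹ = 1/8608 = 0.000116.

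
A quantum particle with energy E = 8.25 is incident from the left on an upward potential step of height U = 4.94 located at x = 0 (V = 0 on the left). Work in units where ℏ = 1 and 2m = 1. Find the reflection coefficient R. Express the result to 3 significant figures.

R = 0.0504

On each side the TISE gives plane waves with k = √(2m(E − V))/ℏ: k₁ = √(2·½·8.25) = 2.872, k₂ = √(2·½·3.31) = 1.819.
Matching ψ and ψ′ at x = 0 gives r = (k₁ − k₂)/(k₁ + k₂), so R = r² = 0.05037 and T = 1 − R = 0.9496.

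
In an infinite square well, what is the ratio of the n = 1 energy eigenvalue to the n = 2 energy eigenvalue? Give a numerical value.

0.25

Since E_n ∝ n², the ratio is (1/2)² = 0.25.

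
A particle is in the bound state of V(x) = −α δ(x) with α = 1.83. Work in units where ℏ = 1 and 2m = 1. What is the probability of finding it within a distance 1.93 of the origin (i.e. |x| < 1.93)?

The normalised bound state is ψ = √κ e^{−κ|x|} with κ = mα/ℏ² = 0.9150.
P(|x| < d) = ∫_{−d}^{d} κ e^{−2κ|x|} dx = 1 − e^{−2κd} = 1 − e^{−3.532} = 0.9708.

P = 0.971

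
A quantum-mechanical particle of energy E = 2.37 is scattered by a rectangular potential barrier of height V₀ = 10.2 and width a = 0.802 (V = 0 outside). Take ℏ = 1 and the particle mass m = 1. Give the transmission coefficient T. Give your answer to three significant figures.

T = 0.00499

Since E < V₀ the interior solution is evanescent with decay constant κ = √(2m(V₀ − E))/ℏ = 3.957.
κa = 3.174, sinh(κa) = 11.93.
The exact tunnelling result is T⁻¹ = 1 + V₀² sinh²(κa) / [4E(V₀ − E)] = 200.4, so T = 0.00499.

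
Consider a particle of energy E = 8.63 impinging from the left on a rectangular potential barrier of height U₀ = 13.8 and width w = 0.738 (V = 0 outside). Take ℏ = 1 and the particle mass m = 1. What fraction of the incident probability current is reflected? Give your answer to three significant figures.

Since E < U₀ the interior solution is evanescent with decay constant κ = √(2m(U₀ − E))/ℏ = 3.216.
κw = 2.373, sinh(κw) = 5.319.
The exact tunnelling result is T⁻¹ = 1 + U₀² sinh²(κw) / [4E(U₀ − E)] = 31.19, so T = 0.0321.
R = 1 − T = 0.968.

R = 0.968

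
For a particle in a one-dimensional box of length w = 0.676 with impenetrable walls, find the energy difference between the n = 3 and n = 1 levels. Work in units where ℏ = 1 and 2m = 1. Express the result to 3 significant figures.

E_n = n²π²ℏ²/(2mw²), so ΔE = (3² − 1²) π²ℏ²/(2mw²).
ΔE = 8 × π² / (2 × 0.5 × 0.676²) = 172.8.

ΔE = 173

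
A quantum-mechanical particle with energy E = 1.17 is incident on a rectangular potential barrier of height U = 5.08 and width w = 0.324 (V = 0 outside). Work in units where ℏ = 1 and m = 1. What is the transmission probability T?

T = 0.398

E < U: inside the barrier ψ ∝ e^{±κx} with κ = √(2m(U − E))/ℏ = 2.796.
κw = 0.9060, sinh(κw) = 1.035.
The exact tunnelling result is T⁻¹ = 1 + U² sinh²(κw) / [4E(U − E)] = 2.511, so T = 0.398.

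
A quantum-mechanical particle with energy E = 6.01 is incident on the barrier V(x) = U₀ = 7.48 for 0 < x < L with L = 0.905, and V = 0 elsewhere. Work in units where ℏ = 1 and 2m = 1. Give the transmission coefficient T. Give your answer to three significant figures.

E < U₀: inside the barrier ψ ∝ e^{±κx} with κ = √(2m(U₀ − E))/ℏ = 1.212.
κL = 1.097, sinh(κL) = 1.331.
The exact tunnelling result is T⁻¹ = 1 + U₀² sinh²(κL) / [4E(U₀ − E)] = 3.805, so T = 0.263.

T = 0.263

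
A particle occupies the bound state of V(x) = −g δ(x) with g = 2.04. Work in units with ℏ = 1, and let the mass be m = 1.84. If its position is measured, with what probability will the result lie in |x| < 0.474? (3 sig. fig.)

The normalised bound state is ψ = √κ e^{−κ|x|} with κ = mg/ℏ² = 3.754.
P(|x| < d) = ∫_{−d}^{d} κ e^{−2κ|x|} dx = 1 − e^{−2κd} = 1 − e^{−3.558} = 0.9715.

P = 0.972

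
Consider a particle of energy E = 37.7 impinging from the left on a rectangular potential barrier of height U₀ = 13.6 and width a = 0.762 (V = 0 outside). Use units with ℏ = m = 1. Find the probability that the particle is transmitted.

T = 0.966

Above the barrier the interior wavenumber is k₂ = √(2m(E − U₀))/ℏ = 6.943, giving phase k₂a = 5.290.
Matching at both interfaces gives T⁻¹ = 1 + U₀² sin²(k₂a) / [4E(E − U₀)] = 1.036, hence T = 0.966.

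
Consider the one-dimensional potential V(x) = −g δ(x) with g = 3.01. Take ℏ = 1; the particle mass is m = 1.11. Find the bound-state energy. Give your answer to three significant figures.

E = -5.03

For x ≠ 0 the bound state is ψ ∝ e^{−κ|x|}; integrating the TISE across the delta gives the cusp condition 2κ = 2mg/ℏ², so κ = 3.341.
Then E = −ℏ²κ²/(2m) = −mg²/(2ℏ²) = -5.028.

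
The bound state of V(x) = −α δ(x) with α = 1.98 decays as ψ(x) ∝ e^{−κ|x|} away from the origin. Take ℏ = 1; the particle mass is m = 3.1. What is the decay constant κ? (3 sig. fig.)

Integrating the TISE across x = 0 gives the cusp condition ψ'(0⁺) − ψ'(0⁻) = −(2mα/ℏ²)ψ(0).
With ψ ∝ e^{−κ|x|} this yields −2κ = −2mα/ℏ², so κ = mα/ℏ² = 6.138.

κ = 6.14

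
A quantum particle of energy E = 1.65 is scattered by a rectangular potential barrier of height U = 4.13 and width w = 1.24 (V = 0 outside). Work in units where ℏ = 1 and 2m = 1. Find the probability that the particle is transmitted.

Since E < U the interior solution is evanescent with decay constant κ = √(2m(U − E))/ℏ = 1.575.
κw = 1.953, sinh(κw) = 3.453.
The exact tunnelling result is T⁻¹ = 1 + U² sinh²(κw) / [4E(U − E)] = 13.43, so T = 0.0745.

T = 0.0745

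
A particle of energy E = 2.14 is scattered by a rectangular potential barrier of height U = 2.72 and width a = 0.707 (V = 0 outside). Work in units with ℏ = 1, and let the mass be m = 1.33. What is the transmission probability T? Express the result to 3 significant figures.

Since E < U the interior solution is evanescent with decay constant κ = √(2m(U − E))/ℏ = 1.242.
κa = 0.8782, sinh(κa) = 0.9955.
Matching ψ, ψ′ at both faces gives T = [1 + U² sinh²(κa) / (4E(U − E))]⁻¹ = 1/2.477 = 0.404.

T = 0.404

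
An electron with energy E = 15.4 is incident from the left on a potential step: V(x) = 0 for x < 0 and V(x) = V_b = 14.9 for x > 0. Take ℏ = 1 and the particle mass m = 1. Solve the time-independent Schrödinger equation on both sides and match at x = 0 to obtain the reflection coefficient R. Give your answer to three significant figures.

R = 0.483

On each side the TISE gives plane waves with k = √(2m(E − V))/ℏ: k₁ = √(2·1·15.4) = 5.550, k₂ = √(2·1·0.5) = 1.000.
Continuity of ψ and ψ′ at the step yields the reflection amplitude r = (k₁ − k₂)/(k₁ + k₂) = 0.6946; thus R = |r|² = 0.4825, T = 0.5175.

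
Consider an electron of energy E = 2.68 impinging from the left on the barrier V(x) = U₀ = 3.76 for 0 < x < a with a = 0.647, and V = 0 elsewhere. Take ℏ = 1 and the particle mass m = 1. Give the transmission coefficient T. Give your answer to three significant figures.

T = 0.403

E < U₀: inside the barrier ψ ∝ e^{±κx} with κ = √(2m(U₀ − E))/ℏ = 1.470.
κa = 0.9509, sinh(κa) = 1.101.
Matching ψ, ψ′ at both faces gives T = [1 + U₀² sinh²(κa) / (4E(U₀ − E))]⁻¹ = 1/2.480 = 0.403.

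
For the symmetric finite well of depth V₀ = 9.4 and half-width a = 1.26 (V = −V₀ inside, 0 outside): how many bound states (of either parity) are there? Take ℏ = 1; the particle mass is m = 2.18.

N = 6

The dimensionless depth is z₀ = a√(2mV₀)/ℏ = 1.26 × √(40.98) = 8.066.
The even/odd transcendental equations gain one root per π/2 in z₀, giving N = 1 + ⌊2z₀/π⌋ = 1 + ⌊5.135⌋ = 6.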